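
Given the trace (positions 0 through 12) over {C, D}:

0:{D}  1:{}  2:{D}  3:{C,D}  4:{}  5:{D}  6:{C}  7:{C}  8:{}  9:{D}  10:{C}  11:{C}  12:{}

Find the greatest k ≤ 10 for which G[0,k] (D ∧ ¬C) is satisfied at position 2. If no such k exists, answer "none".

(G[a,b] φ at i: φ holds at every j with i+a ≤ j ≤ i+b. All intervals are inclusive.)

0

(D ∧ ¬C) must hold from j=2 onward; find where it first fails.
  j=2: holds
  j=3: fails
Holds on [2,2], so largest k = 0.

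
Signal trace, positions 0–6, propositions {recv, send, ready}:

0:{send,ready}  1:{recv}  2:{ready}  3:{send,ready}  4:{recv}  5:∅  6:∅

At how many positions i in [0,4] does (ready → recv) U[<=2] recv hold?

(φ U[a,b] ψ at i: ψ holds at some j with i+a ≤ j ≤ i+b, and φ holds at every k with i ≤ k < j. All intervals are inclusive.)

2

Evaluate at each i in [0,4]:
  i=0: ✗ (lhs fails at k=0 before rhs at j=1)
  i=1: ✓ (rhs at j=1)
  i=2: ✗ (lhs fails at k=2 before rhs at j=4)
  i=3: ✗ (lhs fails at k=3 before rhs at j=4)
  i=4: ✓ (rhs at j=4)
Positions where it holds: {1, 4} → 2.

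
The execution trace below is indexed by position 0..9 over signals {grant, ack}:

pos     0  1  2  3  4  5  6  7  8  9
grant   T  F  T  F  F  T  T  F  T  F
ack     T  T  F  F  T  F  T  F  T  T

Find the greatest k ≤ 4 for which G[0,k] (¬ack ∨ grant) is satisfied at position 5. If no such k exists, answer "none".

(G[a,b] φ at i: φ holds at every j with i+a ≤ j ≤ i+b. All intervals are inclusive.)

(¬ack ∨ grant) must hold from j=5 onward; find where it first fails.
  j=5: holds
  j=6: holds
  j=7: holds
  j=8: holds
  j=9: fails
Holds on [5,8], so largest k = 3.

3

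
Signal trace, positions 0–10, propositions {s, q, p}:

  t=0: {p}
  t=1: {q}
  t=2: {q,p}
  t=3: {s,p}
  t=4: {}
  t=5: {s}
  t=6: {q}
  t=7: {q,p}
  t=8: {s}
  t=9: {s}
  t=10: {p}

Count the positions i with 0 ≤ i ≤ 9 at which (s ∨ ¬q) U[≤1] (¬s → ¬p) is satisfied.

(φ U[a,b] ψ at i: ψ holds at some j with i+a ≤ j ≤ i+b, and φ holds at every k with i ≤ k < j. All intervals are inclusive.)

Evaluate at each i in [0,9]:
  i=0: ✓ (rhs at j=1; lhs holds on [0,0])
  i=1: ✓ (rhs at j=1)
  i=2: ✗ (lhs fails at k=2 before rhs at j=3)
  i=3: ✓ (rhs at j=3)
  i=4: ✓ (rhs at j=4)
  i=5: ✓ (rhs at j=5)
  i=6: ✓ (rhs at j=6)
  i=7: ✗ (lhs fails at k=7 before rhs at j=8)
  i=8: ✓ (rhs at j=8)
  i=9: ✓ (rhs at j=9)
Positions where it holds: {0, 1, 3, 4, 5, 6, 8, 9} → 8.

8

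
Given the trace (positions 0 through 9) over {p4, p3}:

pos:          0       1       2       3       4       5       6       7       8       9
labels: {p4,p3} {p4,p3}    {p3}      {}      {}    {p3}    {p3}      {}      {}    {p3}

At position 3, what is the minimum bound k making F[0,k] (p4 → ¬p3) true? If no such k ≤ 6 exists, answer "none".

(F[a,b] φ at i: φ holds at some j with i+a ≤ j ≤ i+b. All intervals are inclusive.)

0

Scan j = 3,4,… for (p4 → ¬p3):
  j=3: holds
First hit at j=3, so smallest k = 3-3 = 0.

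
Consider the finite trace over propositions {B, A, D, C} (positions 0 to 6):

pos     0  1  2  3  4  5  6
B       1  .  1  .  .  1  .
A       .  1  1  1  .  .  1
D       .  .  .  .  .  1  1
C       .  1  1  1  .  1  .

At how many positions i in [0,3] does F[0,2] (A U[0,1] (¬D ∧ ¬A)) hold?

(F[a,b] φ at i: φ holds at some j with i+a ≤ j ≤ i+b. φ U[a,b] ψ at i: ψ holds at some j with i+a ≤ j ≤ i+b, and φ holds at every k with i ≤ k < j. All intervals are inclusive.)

Evaluate at each i in [0,3]:
  i=0: ✓ (witness j=0)
  i=1: ✓ (witness j=3)
  i=2: ✓ (witness j=3)
  i=3: ✓ (witness j=3)
Positions where it holds: {0, 1, 2, 3} → 4.

4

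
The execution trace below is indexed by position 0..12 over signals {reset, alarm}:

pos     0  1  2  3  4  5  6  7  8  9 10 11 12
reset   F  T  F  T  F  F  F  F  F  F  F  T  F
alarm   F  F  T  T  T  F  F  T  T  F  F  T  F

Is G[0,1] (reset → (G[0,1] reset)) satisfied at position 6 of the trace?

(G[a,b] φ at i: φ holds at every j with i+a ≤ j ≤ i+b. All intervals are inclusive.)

True

Check (reset → (G[0,1] reset)) at every j in [6,7]:
  j=6: antecedent false → ✓
  j=7: antecedent false → ✓
All positions satisfy it → formula holds.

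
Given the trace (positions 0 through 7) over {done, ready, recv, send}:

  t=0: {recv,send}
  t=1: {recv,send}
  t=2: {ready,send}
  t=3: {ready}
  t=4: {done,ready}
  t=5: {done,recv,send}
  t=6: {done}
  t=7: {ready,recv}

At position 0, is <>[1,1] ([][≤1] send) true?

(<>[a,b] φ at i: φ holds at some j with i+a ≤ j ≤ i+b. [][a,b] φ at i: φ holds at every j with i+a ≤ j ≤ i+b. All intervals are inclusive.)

True

Check [][≤1] send at each j in [1,1]:
  j=1: holds on [1,2]
Found at j=1 → formula holds.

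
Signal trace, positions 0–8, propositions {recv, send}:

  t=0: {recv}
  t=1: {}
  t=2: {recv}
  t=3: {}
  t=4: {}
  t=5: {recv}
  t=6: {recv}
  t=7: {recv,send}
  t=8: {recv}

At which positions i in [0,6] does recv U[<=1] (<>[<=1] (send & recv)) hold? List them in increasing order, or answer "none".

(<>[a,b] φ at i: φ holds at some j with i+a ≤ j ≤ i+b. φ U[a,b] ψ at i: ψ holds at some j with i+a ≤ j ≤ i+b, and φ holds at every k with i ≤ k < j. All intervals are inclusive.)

Evaluate at each i in [0,6]:
  i=0: ✗ (no rhs in [0,1])
  i=1: ✗ (no rhs in [1,2])
  i=2: ✗ (no rhs in [2,3])
  i=3: ✗ (no rhs in [3,4])
  i=4: ✗ (no rhs in [4,5])
  i=5: ✓ (rhs at j=6; lhs holds on [5,5])
  i=6: ✓ (rhs at j=6)

5, 6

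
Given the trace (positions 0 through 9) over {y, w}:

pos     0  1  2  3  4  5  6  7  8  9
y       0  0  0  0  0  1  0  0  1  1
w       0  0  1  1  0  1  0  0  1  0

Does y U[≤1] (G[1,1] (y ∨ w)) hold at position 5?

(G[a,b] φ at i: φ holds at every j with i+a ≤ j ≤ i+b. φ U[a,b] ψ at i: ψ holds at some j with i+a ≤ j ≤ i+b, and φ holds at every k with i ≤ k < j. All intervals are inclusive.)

False

Need some j in [5,6] with G[1,1] (y ∨ w), and y at every k in [5,j-1].
  j=5: G[1,1] (y ∨ w) — fails at 6.
  j=6: G[1,1] (y ∨ w) — fails at 7.
No j in the window works → until fails.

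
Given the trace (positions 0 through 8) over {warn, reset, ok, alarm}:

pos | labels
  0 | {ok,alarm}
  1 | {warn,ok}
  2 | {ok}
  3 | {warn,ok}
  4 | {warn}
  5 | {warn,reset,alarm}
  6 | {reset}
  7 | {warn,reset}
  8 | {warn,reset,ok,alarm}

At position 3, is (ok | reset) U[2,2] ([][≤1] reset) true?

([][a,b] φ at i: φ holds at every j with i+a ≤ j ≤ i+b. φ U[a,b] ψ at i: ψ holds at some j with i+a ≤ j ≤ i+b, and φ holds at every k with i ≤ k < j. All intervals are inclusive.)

False

Need some j in [5,5] with [][≤1] reset, and (ok | reset) at every k in [3,j-1].
  j=5: [][≤1] reset holds, but (ok | reset) fails at k=4 → not this j.
No j in the window works → until fails.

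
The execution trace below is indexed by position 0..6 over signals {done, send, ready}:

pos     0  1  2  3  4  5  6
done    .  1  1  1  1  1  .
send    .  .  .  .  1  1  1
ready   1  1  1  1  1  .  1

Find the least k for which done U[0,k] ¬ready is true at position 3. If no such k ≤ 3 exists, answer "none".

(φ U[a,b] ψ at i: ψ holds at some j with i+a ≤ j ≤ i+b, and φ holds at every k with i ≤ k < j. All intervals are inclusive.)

Need earliest j ≥ 3 with ¬ready, and done at every k in [3,j-1].
  j=3: rhs fails.
  j=4: rhs fails.
  j=5: rhs holds; lhs holds on [3,4]. k = 2.

2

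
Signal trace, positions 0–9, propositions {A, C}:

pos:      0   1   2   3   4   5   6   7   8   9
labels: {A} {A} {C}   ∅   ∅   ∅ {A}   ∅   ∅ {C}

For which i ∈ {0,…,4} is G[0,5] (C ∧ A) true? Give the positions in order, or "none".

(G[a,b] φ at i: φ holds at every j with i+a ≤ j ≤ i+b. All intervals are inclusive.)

none

Evaluate at each i in [0,4]:
  i=0: ✗ (fails at j=0)
  i=1: ✗ (fails at j=1)
  i=2: ✗ (fails at j=2)
  i=3: ✗ (fails at j=3)
  i=4: ✗ (fails at j=4)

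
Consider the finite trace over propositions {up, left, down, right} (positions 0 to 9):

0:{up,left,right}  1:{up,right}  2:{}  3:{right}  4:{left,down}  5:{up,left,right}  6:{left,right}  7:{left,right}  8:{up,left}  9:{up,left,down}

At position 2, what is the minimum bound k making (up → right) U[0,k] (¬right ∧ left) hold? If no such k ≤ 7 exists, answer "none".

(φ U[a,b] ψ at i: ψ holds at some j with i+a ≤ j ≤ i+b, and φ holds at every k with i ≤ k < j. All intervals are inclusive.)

Need earliest j ≥ 2 with (¬right ∧ left), and (up → right) at every k in [2,j-1].
  j=2: rhs fails.
  j=3: rhs fails.
  j=4: rhs holds; lhs holds on [2,3]. k = 2.

2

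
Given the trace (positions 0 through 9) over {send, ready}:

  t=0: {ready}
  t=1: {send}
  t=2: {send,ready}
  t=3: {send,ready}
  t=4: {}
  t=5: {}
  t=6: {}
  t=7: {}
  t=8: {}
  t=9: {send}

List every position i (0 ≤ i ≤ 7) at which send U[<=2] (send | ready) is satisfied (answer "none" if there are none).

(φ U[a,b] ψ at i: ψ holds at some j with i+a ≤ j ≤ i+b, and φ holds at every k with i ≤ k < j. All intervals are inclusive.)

Evaluate at each i in [0,7]:
  i=0: ✓ (rhs at j=0)
  i=1: ✓ (rhs at j=1)
  i=2: ✓ (rhs at j=2)
  i=3: ✓ (rhs at j=3)
  i=4: ✗ (no rhs in [4,6])
  i=5: ✗ (no rhs in [5,7])
  i=6: ✗ (no rhs in [6,8])
  i=7: ✗ (lhs fails at k=7 before rhs at j=9)

0, 1, 2, 3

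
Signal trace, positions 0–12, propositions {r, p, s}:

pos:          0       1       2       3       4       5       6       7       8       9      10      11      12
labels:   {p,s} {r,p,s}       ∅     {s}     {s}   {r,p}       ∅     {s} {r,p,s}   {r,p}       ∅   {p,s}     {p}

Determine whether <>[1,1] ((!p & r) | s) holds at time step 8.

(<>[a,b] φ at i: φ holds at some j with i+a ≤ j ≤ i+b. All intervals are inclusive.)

Check ((!p & r) | s) at each j in [9,9]:
  j=9: false
No position in the window satisfies it → formula fails.

No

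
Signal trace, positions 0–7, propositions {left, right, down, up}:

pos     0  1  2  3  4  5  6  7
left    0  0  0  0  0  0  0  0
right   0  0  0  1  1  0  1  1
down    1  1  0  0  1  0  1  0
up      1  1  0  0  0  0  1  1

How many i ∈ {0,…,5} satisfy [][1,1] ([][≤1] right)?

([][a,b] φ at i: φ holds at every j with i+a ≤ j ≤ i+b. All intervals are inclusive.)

Evaluate at each i in [0,5]:
  i=0: ✗ (fails at j=1)
  i=1: ✗ (fails at j=2)
  i=2: ✓ (all of [3,3])
  i=3: ✗ (fails at j=4)
  i=4: ✗ (fails at j=5)
  i=5: ✓ (all of [6,6])
Positions where it holds: {2, 5} → 2.

2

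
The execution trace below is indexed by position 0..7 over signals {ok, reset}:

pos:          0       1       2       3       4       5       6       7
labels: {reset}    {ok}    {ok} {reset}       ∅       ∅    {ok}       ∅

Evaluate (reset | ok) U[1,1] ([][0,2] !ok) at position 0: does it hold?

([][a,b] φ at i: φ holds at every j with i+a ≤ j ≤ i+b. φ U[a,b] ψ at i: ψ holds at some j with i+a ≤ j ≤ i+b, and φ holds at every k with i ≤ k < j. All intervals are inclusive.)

Does not hold

Need some j in [1,1] with [][0,2] !ok, and (reset | ok) at every k in [0,j-1].
  j=1: [][0,2] !ok — fails at 1.
No j in the window works → until fails.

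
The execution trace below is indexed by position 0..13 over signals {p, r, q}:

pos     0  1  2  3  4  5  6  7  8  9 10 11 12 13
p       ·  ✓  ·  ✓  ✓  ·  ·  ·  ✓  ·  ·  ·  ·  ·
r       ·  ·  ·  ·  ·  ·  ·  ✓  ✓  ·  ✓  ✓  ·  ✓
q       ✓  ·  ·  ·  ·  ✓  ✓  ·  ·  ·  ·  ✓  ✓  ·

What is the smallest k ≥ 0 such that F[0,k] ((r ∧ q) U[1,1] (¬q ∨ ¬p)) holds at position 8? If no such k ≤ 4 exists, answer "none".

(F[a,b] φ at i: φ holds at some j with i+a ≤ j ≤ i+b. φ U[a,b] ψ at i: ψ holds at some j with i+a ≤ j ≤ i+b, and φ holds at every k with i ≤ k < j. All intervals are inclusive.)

3

Scan j = 8,9,… for ((r ∧ q) U[1,1] (¬q ∨ ¬p)):
  j=8: fails
  j=9: fails
  j=10: fails
  j=11: holds
First hit at j=11, so smallest k = 11-8 = 3.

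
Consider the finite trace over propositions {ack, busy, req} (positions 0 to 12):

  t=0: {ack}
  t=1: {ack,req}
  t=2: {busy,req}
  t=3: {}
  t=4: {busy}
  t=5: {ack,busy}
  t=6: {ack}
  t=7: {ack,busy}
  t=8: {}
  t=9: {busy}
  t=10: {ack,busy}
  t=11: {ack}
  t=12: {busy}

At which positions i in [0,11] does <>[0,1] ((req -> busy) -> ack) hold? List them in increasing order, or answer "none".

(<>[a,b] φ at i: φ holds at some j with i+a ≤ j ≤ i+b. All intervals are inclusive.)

0, 1, 4, 5, 6, 7, 9, 10, 11

Evaluate at each i in [0,11]:
  i=0: ✓ (witness j=0)
  i=1: ✓ (witness j=1)
  i=2: ✗ (none in [2,3])
  i=3: ✗ (none in [3,4])
  i=4: ✓ (witness j=5)
  i=5: ✓ (witness j=5)
  i=6: ✓ (witness j=6)
  i=7: ✓ (witness j=7)
  i=8: ✗ (none in [8,9])
  i=9: ✓ (witness j=10)
  i=10: ✓ (witness j=10)
  i=11: ✓ (witness j=11)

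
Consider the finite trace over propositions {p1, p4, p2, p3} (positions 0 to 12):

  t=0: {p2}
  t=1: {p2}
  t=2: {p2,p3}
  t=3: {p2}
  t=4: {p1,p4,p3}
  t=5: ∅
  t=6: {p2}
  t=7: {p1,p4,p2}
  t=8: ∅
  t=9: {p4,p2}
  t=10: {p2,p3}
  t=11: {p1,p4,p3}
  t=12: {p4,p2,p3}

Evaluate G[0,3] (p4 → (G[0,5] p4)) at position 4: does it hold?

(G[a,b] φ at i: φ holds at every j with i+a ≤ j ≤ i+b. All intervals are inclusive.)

No

Check (p4 → (G[0,5] p4)) at every j in [4,7]:
  j=4: antecedent true; consequent fails at 5 → ✗
  j=5: antecedent false → ✓
  j=6: antecedent false → ✓
  j=7: antecedent true; consequent fails at 8 → ✗
Fails at j=4 → formula fails.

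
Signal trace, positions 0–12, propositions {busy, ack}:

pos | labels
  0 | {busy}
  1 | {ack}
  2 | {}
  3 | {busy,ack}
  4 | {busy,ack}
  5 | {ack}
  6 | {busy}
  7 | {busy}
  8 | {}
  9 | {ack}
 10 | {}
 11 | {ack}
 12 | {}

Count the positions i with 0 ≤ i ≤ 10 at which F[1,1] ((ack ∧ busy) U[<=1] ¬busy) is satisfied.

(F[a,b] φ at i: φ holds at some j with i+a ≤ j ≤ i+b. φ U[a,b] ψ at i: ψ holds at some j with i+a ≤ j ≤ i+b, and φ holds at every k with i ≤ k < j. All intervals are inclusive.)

Evaluate at each i in [0,10]:
  i=0: ✓ (witness j=1)
  i=1: ✓ (witness j=2)
  i=2: ✗ (none in [3,3])
  i=3: ✓ (witness j=4)
  i=4: ✓ (witness j=5)
  i=5: ✗ (none in [6,6])
  i=6: ✗ (none in [7,7])
  i=7: ✓ (witness j=8)
  i=8: ✓ (witness j=9)
  i=9: ✓ (witness j=10)
  i=10: ✓ (witness j=11)
Positions where it holds: {0, 1, 3, 4, 7, 8, 9, 10} → 8.

8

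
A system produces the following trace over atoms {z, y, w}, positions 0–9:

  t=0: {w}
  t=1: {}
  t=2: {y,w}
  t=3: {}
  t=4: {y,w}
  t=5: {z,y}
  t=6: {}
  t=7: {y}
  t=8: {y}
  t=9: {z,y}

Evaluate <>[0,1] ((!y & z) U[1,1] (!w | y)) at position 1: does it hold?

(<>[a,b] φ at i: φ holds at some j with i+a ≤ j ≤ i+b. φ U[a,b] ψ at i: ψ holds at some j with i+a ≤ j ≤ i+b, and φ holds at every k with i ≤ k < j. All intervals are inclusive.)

Does not hold

Check ((!y & z) U[1,1] (!w | y)) at each j in [1,2]:
  j=1: fails
  j=2: fails
No position in the window satisfies it → formula fails.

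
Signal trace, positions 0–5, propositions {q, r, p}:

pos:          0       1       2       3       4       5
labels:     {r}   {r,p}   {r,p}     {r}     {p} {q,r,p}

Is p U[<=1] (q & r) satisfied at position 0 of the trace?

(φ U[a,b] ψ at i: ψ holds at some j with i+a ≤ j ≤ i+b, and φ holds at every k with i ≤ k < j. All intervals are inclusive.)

Need some j in [0,1] with (q & r), and p at every k in [0,j-1].
  j=0: (q & r) false.
  j=1: (q & r) false.
No j in the window works → until fails.

Does not hold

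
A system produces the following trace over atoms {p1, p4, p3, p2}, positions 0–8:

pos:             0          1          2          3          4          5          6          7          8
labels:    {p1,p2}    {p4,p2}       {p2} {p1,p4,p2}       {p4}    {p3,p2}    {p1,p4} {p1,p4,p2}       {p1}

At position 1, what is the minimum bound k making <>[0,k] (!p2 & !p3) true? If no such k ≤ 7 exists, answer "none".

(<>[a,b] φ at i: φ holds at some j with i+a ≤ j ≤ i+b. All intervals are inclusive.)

Scan j = 1,2,… for (!p2 & !p3):
  j=1: fails
  j=2: fails
  j=3: fails
  j=4: holds
First hit at j=4, so smallest k = 4-1 = 3.

3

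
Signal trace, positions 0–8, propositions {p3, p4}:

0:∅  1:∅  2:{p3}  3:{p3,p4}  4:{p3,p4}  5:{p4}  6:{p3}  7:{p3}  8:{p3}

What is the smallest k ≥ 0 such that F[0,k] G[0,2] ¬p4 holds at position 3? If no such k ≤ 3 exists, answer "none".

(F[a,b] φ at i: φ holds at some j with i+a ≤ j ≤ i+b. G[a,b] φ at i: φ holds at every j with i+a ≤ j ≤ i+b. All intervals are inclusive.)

3

Scan j = 3,4,… for G[0,2] ¬p4:
  j=3: fails
  j=4: fails
  j=5: fails
  j=6: holds
First hit at j=6, so smallest k = 6-3 = 3.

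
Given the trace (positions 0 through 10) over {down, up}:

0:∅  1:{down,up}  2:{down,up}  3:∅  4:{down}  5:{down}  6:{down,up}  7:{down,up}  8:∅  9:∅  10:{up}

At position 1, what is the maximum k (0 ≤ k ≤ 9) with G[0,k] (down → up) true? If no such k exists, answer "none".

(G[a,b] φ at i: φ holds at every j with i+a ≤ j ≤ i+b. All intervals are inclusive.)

(down → up) must hold from j=1 onward; find where it first fails.
  j=1: holds
  j=2: holds
  j=3: holds
  j=4: fails
Holds on [1,3], so largest k = 2.

2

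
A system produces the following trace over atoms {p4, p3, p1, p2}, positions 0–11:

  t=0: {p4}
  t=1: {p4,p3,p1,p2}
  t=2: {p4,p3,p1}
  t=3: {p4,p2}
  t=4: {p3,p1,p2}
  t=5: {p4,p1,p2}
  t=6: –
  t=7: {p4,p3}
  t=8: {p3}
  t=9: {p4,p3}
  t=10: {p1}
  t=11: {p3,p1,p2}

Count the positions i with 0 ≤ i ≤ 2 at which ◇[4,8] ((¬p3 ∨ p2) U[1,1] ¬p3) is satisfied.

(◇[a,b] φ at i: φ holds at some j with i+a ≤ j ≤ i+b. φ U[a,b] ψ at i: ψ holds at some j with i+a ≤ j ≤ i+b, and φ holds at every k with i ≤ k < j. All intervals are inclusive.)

2

Evaluate at each i in [0,2]:
  i=0: ✓ (witness j=4)
  i=1: ✓ (witness j=5)
  i=2: ✗ (none in [6,10])
Positions where it holds: {0, 1} → 2.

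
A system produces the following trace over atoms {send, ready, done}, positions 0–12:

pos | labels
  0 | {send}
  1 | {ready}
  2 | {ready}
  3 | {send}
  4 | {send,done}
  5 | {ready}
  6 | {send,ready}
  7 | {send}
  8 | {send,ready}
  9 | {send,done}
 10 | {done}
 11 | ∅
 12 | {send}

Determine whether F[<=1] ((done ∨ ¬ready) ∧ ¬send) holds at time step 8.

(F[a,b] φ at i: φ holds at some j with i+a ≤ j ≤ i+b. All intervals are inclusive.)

No

Check ((done ∨ ¬ready) ∧ ¬send) at each j in [8,9]:
  j=8: false
  j=9: false
No position in the window satisfies it → formula fails.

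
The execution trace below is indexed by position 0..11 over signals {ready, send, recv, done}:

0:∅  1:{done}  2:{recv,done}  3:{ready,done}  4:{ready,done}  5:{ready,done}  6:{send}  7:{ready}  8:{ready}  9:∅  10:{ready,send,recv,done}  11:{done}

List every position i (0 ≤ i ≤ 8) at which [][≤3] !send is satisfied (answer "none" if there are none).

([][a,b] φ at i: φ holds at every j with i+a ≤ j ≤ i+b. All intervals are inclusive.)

Evaluate at each i in [0,8]:
  i=0: ✓ (all of [0,3])
  i=1: ✓ (all of [1,4])
  i=2: ✓ (all of [2,5])
  i=3: ✗ (fails at j=6)
  i=4: ✗ (fails at j=6)
  i=5: ✗ (fails at j=6)
  i=6: ✗ (fails at j=6)
  i=7: ✗ (fails at j=10)
  i=8: ✗ (fails at j=10)

0, 1, 2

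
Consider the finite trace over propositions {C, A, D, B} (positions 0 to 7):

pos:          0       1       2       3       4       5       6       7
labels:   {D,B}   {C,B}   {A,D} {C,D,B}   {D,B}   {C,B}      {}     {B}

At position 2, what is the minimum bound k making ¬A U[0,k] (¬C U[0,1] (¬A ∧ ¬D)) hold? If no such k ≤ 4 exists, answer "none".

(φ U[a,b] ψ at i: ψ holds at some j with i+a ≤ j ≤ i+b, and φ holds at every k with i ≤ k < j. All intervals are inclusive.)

none

Need earliest j ≥ 2 with (¬C U[0,1] (¬A ∧ ¬D)), and ¬A at every k in [2,j-1].
  j=2: rhs fails.
  j=3: rhs fails.
  j=4: rhs holds but lhs fails at k=2.
  j=5: rhs holds but lhs fails at k=2.
  j=6: rhs holds but lhs fails at k=2.
No witness within the range → none.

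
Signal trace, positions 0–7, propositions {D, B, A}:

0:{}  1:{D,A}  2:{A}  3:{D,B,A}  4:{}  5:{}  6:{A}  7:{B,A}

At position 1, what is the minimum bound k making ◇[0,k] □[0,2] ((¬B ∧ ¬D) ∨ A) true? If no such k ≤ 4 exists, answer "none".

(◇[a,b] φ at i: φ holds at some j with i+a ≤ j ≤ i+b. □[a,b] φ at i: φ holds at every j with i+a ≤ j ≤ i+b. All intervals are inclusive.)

Scan j = 1,2,… for □[0,2] ((¬B ∧ ¬D) ∨ A):
  j=1: holds
First hit at j=1, so smallest k = 1-1 = 0.

0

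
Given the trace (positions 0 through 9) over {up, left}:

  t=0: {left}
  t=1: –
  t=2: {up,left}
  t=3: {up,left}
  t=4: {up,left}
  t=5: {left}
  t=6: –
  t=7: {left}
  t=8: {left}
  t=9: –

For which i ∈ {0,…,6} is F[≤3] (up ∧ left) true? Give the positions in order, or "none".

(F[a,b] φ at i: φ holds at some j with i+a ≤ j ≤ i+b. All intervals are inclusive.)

0, 1, 2, 3, 4

Evaluate at each i in [0,6]:
  i=0: ✓ (witness j=2)
  i=1: ✓ (witness j=2)
  i=2: ✓ (witness j=2)
  i=3: ✓ (witness j=3)
  i=4: ✓ (witness j=4)
  i=5: ✗ (none in [5,8])
  i=6: ✗ (none in [6,9])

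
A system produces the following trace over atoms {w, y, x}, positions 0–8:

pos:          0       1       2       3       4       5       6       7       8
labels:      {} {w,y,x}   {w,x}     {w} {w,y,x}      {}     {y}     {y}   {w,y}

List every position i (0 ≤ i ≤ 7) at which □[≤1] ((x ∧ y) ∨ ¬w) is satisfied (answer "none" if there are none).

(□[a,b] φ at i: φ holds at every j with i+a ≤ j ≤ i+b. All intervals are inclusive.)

Evaluate at each i in [0,7]:
  i=0: ✓ (all of [0,1])
  i=1: ✗ (fails at j=2)
  i=2: ✗ (fails at j=2)
  i=3: ✗ (fails at j=3)
  i=4: ✓ (all of [4,5])
  i=5: ✓ (all of [5,6])
  i=6: ✓ (all of [6,7])
  i=7: ✗ (fails at j=8)

0, 4, 5, 6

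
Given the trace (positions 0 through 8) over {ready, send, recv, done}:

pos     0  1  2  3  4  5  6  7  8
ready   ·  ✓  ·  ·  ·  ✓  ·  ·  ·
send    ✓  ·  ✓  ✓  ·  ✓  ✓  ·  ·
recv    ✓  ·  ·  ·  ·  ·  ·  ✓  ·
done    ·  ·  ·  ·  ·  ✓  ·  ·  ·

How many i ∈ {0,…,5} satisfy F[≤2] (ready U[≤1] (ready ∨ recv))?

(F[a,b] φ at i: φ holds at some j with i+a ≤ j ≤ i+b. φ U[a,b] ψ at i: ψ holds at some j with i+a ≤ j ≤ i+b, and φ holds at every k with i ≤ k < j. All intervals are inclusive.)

Evaluate at each i in [0,5]:
  i=0: ✓ (witness j=0)
  i=1: ✓ (witness j=1)
  i=2: ✗ (none in [2,4])
  i=3: ✓ (witness j=5)
  i=4: ✓ (witness j=5)
  i=5: ✓ (witness j=5)
Positions where it holds: {0, 1, 3, 4, 5} → 5.

5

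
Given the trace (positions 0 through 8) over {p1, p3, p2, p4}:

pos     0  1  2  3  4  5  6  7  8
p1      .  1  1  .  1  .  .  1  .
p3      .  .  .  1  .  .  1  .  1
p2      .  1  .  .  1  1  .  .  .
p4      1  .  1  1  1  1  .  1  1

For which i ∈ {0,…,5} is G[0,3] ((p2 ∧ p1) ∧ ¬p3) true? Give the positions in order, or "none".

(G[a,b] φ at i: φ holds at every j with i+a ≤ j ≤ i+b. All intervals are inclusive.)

Evaluate at each i in [0,5]:
  i=0: ✗ (fails at j=0)
  i=1: ✗ (fails at j=2)
  i=2: ✗ (fails at j=2)
  i=3: ✗ (fails at j=3)
  i=4: ✗ (fails at j=5)
  i=5: ✗ (fails at j=5)

none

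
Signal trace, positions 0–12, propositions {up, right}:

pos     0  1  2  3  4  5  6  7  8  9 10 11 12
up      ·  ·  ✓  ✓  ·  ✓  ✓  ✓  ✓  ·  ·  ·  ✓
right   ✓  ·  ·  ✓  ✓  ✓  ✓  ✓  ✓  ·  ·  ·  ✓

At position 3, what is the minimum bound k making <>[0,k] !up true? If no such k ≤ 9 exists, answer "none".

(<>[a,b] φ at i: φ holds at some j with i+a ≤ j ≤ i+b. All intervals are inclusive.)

Scan j = 3,4,… for !up:
  j=3: fails
  j=4: holds
First hit at j=4, so smallest k = 4-3 = 1.

1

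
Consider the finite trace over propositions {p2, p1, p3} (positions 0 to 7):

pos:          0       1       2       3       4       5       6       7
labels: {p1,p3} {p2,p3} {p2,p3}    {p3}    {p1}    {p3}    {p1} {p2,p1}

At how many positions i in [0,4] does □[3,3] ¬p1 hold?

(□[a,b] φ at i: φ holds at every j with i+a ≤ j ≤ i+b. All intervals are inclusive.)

Evaluate at each i in [0,4]:
  i=0: ✓ (all of [3,3])
  i=1: ✗ (fails at j=4)
  i=2: ✓ (all of [5,5])
  i=3: ✗ (fails at j=6)
  i=4: ✗ (fails at j=7)
Positions where it holds: {0, 2} → 2.

2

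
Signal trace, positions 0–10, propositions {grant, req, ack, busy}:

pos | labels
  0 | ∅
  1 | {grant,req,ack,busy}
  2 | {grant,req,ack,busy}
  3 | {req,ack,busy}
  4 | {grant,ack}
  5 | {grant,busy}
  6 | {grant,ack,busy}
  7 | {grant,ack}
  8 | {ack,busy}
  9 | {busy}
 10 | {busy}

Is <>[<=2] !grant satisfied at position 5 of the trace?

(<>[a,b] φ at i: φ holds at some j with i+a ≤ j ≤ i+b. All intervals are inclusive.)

No

Check !grant at each j in [5,7]:
  j=5: false
  j=6: false
  j=7: false
No position in the window satisfies it → formula fails.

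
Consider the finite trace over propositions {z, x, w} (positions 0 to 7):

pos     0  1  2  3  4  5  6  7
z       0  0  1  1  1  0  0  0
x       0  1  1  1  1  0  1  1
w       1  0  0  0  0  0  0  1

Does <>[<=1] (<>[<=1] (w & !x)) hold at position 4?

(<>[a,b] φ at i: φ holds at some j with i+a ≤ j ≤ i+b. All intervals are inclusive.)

Does not hold

Check <>[<=1] (w & !x) at each j in [4,5]:
  j=4: fails (none in [4,5])
  j=5: fails (none in [5,6])
No position in the window satisfies it → formula fails.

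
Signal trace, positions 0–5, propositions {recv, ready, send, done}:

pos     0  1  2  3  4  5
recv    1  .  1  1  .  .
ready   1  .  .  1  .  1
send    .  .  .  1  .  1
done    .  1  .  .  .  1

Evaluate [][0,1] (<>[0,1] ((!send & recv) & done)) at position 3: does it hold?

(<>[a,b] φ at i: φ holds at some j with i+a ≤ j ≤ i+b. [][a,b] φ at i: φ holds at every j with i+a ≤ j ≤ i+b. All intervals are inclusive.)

Does not hold

Check <>[0,1] ((!send & recv) & done) at every j in [3,4]:
  j=3: fails (none in [3,4])
  j=4: fails (none in [4,5])
Fails at j=3 → formula fails.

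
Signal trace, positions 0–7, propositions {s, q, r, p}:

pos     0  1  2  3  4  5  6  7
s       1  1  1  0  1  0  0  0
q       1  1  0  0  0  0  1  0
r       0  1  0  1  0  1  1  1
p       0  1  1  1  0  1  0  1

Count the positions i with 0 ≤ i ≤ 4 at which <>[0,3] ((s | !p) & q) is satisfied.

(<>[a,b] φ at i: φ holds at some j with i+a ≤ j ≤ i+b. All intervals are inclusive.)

Evaluate at each i in [0,4]:
  i=0: ✓ (witness j=0)
  i=1: ✓ (witness j=1)
  i=2: ✗ (none in [2,5])
  i=3: ✓ (witness j=6)
  i=4: ✓ (witness j=6)
Positions where it holds: {0, 1, 3, 4} → 4.

4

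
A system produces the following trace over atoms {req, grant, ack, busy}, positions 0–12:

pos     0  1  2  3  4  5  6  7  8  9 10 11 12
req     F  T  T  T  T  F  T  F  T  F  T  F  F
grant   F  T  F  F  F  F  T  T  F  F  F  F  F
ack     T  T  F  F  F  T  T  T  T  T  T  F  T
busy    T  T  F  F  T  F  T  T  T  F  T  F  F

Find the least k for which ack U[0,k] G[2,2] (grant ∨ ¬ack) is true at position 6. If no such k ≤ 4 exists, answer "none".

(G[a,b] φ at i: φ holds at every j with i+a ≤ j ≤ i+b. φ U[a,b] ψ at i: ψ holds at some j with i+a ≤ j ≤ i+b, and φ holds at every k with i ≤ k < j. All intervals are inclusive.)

Need earliest j ≥ 6 with G[2,2] (grant ∨ ¬ack), and ack at every k in [6,j-1].
  j=6: rhs fails.
  j=7: rhs fails.
  j=8: rhs fails.
  j=9: rhs holds; lhs holds on [6,8]. k = 3.

3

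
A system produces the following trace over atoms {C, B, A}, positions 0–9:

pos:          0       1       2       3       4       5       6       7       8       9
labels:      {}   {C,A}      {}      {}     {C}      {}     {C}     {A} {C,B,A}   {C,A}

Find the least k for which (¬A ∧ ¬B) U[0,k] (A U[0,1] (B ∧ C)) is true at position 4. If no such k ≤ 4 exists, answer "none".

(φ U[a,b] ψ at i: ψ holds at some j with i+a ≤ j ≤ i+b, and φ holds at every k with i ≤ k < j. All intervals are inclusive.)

3

Need earliest j ≥ 4 with (A U[0,1] (B ∧ C)), and (¬A ∧ ¬B) at every k in [4,j-1].
  j=4: rhs fails.
  j=5: rhs fails.
  j=6: rhs fails.
  j=7: rhs holds; lhs holds on [4,6]. k = 3.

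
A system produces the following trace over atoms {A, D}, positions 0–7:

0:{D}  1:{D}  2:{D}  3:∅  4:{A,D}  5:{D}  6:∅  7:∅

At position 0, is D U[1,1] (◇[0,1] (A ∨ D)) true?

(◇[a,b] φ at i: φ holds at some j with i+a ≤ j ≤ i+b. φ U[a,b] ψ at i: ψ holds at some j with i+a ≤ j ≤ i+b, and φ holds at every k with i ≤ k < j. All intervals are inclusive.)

Need some j in [1,1] with ◇[0,1] (A ∨ D), and D at every k in [0,j-1].
  j=1: ◇[0,1] (A ∨ D) holds; D holds at every k in [0,0] → satisfied.

True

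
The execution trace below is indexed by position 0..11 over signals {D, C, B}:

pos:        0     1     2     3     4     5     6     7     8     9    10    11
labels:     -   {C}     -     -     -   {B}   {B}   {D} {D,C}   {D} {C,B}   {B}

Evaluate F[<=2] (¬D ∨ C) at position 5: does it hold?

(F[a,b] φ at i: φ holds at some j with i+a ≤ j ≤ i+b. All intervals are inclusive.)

Check (¬D ∨ C) at each j in [5,7]:
  j=5: true
  j=6: true
  j=7: false
Found at j=5 → formula holds.

Holds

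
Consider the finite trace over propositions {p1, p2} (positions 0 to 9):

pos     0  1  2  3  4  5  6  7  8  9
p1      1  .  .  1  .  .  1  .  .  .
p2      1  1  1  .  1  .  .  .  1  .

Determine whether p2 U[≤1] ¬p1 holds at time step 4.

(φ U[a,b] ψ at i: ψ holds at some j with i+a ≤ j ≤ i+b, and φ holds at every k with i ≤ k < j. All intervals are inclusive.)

Yes

Need some j in [4,5] with ¬p1, and p2 at every k in [4,j-1].
  j=4: ¬p1 holds; no prefix to check → satisfied.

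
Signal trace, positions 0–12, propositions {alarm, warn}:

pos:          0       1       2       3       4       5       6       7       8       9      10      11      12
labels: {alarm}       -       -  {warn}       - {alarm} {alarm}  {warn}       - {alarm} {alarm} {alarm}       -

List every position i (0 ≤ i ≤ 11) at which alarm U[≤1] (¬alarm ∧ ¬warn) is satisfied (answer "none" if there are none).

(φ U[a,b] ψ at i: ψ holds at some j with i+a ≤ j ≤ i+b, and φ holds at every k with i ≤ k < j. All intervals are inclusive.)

Evaluate at each i in [0,11]:
  i=0: ✓ (rhs at j=1; lhs holds on [0,0])
  i=1: ✓ (rhs at j=1)
  i=2: ✓ (rhs at j=2)
  i=3: ✗ (lhs fails at k=3 before rhs at j=4)
  i=4: ✓ (rhs at j=4)
  i=5: ✗ (no rhs in [5,6])
  i=6: ✗ (no rhs in [6,7])
  i=7: ✗ (lhs fails at k=7 before rhs at j=8)
  i=8: ✓ (rhs at j=8)
  i=9: ✗ (no rhs in [9,10])
  i=10: ✗ (no rhs in [10,11])
  i=11: ✓ (rhs at j=12; lhs holds on [11,11])

0, 1, 2, 4, 8, 11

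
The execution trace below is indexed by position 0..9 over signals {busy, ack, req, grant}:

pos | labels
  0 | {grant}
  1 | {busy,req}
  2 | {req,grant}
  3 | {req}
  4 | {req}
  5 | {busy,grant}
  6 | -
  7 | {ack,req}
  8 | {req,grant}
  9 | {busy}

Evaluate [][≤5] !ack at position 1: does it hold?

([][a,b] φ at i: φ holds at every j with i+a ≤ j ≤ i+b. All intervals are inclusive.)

Check !ack at every j in [1,6]:
  j=1: true
  j=2: true
  j=3: true
  j=4: true
  j=5: true
  j=6: true
All positions satisfy it → formula holds.

Yes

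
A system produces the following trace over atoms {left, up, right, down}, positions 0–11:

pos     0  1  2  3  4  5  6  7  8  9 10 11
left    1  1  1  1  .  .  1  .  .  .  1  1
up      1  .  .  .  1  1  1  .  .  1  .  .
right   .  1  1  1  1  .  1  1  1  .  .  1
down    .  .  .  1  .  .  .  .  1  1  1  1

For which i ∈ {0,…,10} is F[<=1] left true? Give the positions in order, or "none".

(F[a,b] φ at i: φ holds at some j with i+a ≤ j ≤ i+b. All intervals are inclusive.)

Evaluate at each i in [0,10]:
  i=0: ✓ (witness j=0)
  i=1: ✓ (witness j=1)
  i=2: ✓ (witness j=2)
  i=3: ✓ (witness j=3)
  i=4: ✗ (none in [4,5])
  i=5: ✓ (witness j=6)
  i=6: ✓ (witness j=6)
  i=7: ✗ (none in [7,8])
  i=8: ✗ (none in [8,9])
  i=9: ✓ (witness j=10)
  i=10: ✓ (witness j=10)

0, 1, 2, 3, 5, 6, 9, 10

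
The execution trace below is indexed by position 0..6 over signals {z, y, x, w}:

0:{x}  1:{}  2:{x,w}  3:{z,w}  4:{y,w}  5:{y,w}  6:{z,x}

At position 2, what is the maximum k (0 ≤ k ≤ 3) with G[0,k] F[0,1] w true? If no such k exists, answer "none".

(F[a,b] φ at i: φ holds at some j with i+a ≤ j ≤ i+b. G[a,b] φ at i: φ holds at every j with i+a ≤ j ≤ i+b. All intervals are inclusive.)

F[0,1] w must hold from j=2 onward; find where it first fails.
  j=2: holds
  j=3: holds
  j=4: holds
  j=5: holds
Holds through j=5; largest k = 3.

3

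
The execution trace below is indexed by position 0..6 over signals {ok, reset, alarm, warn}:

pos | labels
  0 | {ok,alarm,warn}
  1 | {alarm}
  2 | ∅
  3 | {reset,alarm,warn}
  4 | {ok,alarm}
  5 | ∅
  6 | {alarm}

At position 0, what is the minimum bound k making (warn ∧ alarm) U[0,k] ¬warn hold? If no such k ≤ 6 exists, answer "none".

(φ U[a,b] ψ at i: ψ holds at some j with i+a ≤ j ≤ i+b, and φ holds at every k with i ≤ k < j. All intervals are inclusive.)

Need earliest j ≥ 0 with ¬warn, and (warn ∧ alarm) at every k in [0,j-1].
  j=0: rhs fails.
  j=1: rhs holds; lhs holds on [0,0]. k = 1.

1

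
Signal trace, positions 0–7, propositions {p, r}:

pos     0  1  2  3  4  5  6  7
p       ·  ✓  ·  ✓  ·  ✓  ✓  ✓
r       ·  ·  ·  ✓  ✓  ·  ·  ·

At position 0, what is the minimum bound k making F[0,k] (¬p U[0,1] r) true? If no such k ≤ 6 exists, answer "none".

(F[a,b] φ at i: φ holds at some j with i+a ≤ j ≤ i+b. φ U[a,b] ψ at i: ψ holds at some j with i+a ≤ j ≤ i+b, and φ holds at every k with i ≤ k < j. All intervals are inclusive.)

Scan j = 0,1,… for (¬p U[0,1] r):
  j=0: fails
  j=1: fails
  j=2: holds
First hit at j=2, so smallest k = 2-0 = 2.

2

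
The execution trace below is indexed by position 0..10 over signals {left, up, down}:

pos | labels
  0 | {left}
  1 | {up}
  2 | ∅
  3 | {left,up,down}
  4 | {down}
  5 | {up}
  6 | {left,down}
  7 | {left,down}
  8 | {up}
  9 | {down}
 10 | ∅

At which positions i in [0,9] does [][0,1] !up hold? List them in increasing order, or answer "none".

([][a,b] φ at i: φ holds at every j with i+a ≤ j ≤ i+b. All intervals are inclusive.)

Evaluate at each i in [0,9]:
  i=0: ✗ (fails at j=1)
  i=1: ✗ (fails at j=1)
  i=2: ✗ (fails at j=3)
  i=3: ✗ (fails at j=3)
  i=4: ✗ (fails at j=5)
  i=5: ✗ (fails at j=5)
  i=6: ✓ (all of [6,7])
  i=7: ✗ (fails at j=8)
  i=8: ✗ (fails at j=8)
  i=9: ✓ (all of [9,10])

6, 9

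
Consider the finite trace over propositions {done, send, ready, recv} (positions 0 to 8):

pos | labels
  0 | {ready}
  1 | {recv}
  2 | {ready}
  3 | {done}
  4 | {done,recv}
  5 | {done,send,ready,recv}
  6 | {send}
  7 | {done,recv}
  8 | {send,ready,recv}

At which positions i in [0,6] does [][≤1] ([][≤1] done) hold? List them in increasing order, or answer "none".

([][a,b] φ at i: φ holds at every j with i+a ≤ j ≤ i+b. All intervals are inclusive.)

3

Evaluate at each i in [0,6]:
  i=0: ✗ (fails at j=0)
  i=1: ✗ (fails at j=1)
  i=2: ✗ (fails at j=2)
  i=3: ✓ (all of [3,4])
  i=4: ✗ (fails at j=5)
  i=5: ✗ (fails at j=5)
  i=6: ✗ (fails at j=6)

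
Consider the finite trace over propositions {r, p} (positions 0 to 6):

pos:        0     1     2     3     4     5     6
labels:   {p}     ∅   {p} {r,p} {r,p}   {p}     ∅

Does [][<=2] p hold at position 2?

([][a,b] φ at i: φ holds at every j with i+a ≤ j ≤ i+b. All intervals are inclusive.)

True

Check p at every j in [2,4]:
  j=2: true
  j=3: true
  j=4: true
All positions satisfy it → formula holds.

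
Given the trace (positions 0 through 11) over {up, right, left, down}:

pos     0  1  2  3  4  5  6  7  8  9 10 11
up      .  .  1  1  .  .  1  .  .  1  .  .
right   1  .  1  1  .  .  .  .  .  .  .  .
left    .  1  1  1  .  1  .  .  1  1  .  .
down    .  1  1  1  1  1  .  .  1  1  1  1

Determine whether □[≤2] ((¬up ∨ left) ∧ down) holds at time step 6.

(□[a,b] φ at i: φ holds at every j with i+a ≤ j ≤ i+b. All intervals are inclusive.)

No

Check ((¬up ∨ left) ∧ down) at every j in [6,8]:
  j=6: false
  j=7: false
  j=8: true
Fails at j=6 → formula fails.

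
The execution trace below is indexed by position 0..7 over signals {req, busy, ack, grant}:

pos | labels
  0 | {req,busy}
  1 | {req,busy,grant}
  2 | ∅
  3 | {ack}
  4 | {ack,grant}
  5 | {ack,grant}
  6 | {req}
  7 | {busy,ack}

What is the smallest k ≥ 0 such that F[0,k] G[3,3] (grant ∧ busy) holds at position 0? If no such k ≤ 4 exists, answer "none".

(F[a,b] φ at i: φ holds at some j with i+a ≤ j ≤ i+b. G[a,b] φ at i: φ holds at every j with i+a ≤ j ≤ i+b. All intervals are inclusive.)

Scan j = 0,1,… for G[3,3] (grant ∧ busy):
  j=0: fails
  j=1: fails
  j=2: fails
  j=3: fails
  j=4: fails
No j in [0,4] satisfies it → none.

none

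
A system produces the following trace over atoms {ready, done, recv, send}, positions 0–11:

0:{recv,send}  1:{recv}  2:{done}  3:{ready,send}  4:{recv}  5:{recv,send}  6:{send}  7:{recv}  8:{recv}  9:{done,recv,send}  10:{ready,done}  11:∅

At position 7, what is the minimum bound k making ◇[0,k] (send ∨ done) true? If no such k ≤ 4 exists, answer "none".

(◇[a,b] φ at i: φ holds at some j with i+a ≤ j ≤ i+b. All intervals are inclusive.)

Scan j = 7,8,… for (send ∨ done):
  j=7: fails
  j=8: fails
  j=9: holds
First hit at j=9, so smallest k = 9-7 = 2.

2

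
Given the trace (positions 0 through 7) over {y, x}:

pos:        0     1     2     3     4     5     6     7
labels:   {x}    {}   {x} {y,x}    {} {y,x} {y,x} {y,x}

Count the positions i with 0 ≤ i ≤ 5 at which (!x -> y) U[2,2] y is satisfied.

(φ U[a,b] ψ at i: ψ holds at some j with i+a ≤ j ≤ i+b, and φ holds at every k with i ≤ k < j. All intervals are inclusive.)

1

Evaluate at each i in [0,5]:
  i=0: ✗ (no rhs in [2,2])
  i=1: ✗ (lhs fails at k=1 before rhs at j=3)
  i=2: ✗ (no rhs in [4,4])
  i=3: ✗ (lhs fails at k=4 before rhs at j=5)
  i=4: ✗ (lhs fails at k=4 before rhs at j=6)
  i=5: ✓ (rhs at j=7; lhs holds on [5,6])
Positions where it holds: {5} → 1.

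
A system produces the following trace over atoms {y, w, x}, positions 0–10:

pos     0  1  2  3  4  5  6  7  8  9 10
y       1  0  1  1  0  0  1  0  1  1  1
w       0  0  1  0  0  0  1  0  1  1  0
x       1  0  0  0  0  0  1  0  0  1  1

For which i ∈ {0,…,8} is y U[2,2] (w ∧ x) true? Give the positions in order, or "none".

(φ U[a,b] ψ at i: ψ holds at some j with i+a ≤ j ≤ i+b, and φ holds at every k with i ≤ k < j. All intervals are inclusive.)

Evaluate at each i in [0,8]:
  i=0: ✗ (no rhs in [2,2])
  i=1: ✗ (no rhs in [3,3])
  i=2: ✗ (no rhs in [4,4])
  i=3: ✗ (no rhs in [5,5])
  i=4: ✗ (lhs fails at k=4 before rhs at j=6)
  i=5: ✗ (no rhs in [7,7])
  i=6: ✗ (no rhs in [8,8])
  i=7: ✗ (lhs fails at k=7 before rhs at j=9)
  i=8: ✗ (no rhs in [10,10])

none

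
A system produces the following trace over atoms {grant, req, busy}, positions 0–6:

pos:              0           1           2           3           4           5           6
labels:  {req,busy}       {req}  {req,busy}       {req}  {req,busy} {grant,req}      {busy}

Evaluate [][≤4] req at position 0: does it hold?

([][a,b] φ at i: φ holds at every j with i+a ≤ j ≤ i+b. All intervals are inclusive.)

Holds

Check req at every j in [0,4]:
  j=0: true
  j=1: true
  j=2: true
  j=3: true
  j=4: true
All positions satisfy it → formula holds.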